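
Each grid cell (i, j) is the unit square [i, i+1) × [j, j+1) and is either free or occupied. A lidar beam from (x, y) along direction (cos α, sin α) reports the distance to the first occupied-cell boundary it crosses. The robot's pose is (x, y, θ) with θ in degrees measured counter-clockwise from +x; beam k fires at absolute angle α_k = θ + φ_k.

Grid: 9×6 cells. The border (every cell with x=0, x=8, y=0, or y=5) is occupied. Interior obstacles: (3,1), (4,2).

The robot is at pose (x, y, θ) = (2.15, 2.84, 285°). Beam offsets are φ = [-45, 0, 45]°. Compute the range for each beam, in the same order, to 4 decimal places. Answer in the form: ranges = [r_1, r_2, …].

beam 1: φ=-45°, α=240°
  cosα=-0.5000 sinα=-0.8660 | (2,2) | tMaxX 0.3000 tMaxY 0.9699 | tΔX 2.0000 tΔY 1.1547
    t=0.3000 [x] (1,2)
    t=0.9699 [y] (1,1)
    t=2.1246 [y] (1,0) — stop
  → r_1 = 2.1246
beam 2: φ=0°, α=285°
  cosα=0.2588 sinα=-0.9659 | (2,2) | tMaxX 3.2841 tMaxY 0.8696 | tΔX 3.8637 tΔY 1.0353
    t=0.8696 [y] (2,1)
    t=1.9049 [y] (2,0) — stop
  → r_2 = 1.9049
beam 3: φ=45°, α=330°
  cosα=0.8660 sinα=-0.5000 | (2,2) | tMaxX 0.9815 tMaxY 1.6800 | tΔX 1.1547 tΔY 2.0000
    t=0.9815 [x] (3,2)
    t=1.6800 [y] (3,1) — stop
  → r_3 = 1.6800

ranges = [2.1246, 1.9049, 1.6800]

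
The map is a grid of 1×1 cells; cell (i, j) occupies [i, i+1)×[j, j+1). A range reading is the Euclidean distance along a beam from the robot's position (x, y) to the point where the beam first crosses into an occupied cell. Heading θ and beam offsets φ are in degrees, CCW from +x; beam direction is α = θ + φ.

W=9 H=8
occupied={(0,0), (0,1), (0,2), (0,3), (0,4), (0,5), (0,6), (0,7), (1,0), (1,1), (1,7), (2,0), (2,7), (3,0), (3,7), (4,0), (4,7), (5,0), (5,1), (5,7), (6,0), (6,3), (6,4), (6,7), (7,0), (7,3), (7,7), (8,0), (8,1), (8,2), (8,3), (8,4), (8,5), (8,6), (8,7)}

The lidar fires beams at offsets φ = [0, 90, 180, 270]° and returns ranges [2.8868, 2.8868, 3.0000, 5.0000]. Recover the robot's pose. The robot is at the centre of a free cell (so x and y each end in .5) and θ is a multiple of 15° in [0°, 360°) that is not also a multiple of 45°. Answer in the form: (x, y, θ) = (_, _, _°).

(x, y, θ) = (3.5, 4.5, 120°)

The pose lattice has 37·16 = 592 candidates. Test each by forward raycasting.
  (6.5, 5.5, 255°): beam 1 = 0.5176 ≠ 2.8868 ✗
  (5.5, 3.5, 120°): beam 1 = 4.0415 ≠ 2.8868 ✗
  (5.5, 5.5, 240°): beam 1 = 5.1962 ≠ 2.8868 ✗
  …
  (3.5, 4.5, 120°): r_1=2.8868, r_2=2.8868, r_3=3.0000, r_4=5.0000 — all match ✓
Only this pose fits every beam.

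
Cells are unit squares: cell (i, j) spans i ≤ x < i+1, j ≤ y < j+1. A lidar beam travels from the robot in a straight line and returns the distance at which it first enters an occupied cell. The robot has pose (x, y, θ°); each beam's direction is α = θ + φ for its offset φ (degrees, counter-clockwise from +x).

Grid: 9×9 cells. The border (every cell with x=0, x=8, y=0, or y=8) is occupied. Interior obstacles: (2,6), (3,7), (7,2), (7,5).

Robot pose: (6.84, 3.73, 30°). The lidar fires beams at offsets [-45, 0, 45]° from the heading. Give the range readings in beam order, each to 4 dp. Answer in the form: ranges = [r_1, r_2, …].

beam 1: φ=-45°, α=345°
  cosα=0.9659 sinα=-0.2588 | (6,3) | tMaxX 0.1656 tMaxY 2.8205 | tΔX 1.0353 tΔY 3.8637
    t=0.1656 [x] (7,3)
    t=1.2009 [x] (8,3) — stop
  → r_1 = 1.2009
beam 2: φ=0°, α=30°
  cosα=0.8660 sinα=0.5000 | (6,3) | tMaxX 0.1848 tMaxY 0.5400 | tΔX 1.1547 tΔY 2.0000
    t=0.1848 [x] (7,3)
    t=0.5400 [y] (7,4)
    t=1.3395 [x] (8,4) — stop
  → r_2 = 1.3395
beam 3: φ=45°, α=75°
  cosα=0.2588 sinα=0.9659 | (6,3) | tMaxX 0.6182 tMaxY 0.2795 | tΔX 3.8637 tΔY 1.0353
    t=0.2795 [y] (6,4)
    t=0.6182 [x] (7,4)
    t=1.3148 [y] (7,5) — stop
  → r_3 = 1.3148

ranges = [1.2009, 1.3395, 1.3148]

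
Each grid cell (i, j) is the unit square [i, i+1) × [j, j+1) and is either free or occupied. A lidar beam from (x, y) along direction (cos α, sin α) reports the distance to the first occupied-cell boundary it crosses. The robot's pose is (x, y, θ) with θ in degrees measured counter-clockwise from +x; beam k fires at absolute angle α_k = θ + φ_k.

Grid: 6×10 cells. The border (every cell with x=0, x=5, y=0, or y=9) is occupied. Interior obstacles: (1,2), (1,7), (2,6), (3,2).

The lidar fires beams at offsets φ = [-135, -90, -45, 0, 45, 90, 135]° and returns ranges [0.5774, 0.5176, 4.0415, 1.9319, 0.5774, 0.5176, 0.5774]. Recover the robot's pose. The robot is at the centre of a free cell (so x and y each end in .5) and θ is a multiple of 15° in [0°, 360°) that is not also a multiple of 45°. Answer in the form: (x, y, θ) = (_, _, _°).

(x, y, θ) = (1.5, 8.5, 15°)

Enumerate (i+0.5, j+0.5, θ) over the 28 free cells and 16 admissible headings. For each, cast all 7 beams and compare to the given ranges.
  (4.5, 7.5, 285°): beam 1 = 3.0000 ≠ 0.5774 ✗
  (4.5, 8.5, 345°): beam 1 = 2.8868 ≠ 0.5774 ✗
  (4.5, 6.5, 300°): beam 1 = 1.5529 ≠ 0.5774 ✗
  (3.5, 6.5, 330°): beam 1 = 0.5176 ≠ 0.5774 ✗
  …
  (1.5, 8.5, 15°): r_1=0.5774, r_2=0.5176, r_3=4.0415, r_4=1.9319, r_5=0.5774, r_6=0.5176, r_7=0.5774 — all match ✓
Only this pose fits every beam.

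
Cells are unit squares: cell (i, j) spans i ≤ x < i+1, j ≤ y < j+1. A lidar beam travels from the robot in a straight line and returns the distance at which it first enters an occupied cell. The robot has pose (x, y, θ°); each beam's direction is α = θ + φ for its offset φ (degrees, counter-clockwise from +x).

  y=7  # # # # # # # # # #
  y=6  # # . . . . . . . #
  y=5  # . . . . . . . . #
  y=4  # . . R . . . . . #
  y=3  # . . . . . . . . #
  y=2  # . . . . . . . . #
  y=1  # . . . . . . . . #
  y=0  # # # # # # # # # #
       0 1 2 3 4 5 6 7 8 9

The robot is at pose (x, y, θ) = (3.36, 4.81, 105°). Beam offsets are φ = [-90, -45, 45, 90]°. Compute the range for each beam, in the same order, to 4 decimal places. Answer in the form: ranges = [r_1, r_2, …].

beam 1: φ=-90°, α=15°
  dir = (cos 15°, sin 15°) = (0.9659, 0.2588); from cell (3,4)
  next x-line at t=0.6626, next y-line at t=0.7341; Δt_x=1.0353, Δt_y=3.8637
    x: enter (4,4) at t=0.6626
    y: enter (4,5) at t=0.7341
    x: enter (5,5) at t=1.6979
    x: enter (6,5) at t=2.7331
    x: enter (7,5) at t=3.7684
    y: enter (7,6) at t=4.5978
    x: enter (8,6) at t=4.8037
    x: enter (9,6) at t=5.8390 ← occupied
  → r_1 = 5.8390
beam 2: φ=-45°, α=60°
  dir = (cos 60°, sin 60°) = (0.5000, 0.8660); from cell (3,4)
  next x-line at t=1.2800, next y-line at t=0.2194; Δt_x=2.0000, Δt_y=1.1547
    y: enter (3,5) at t=0.2194
    x: enter (4,5) at t=1.2800
    y: enter (4,6) at t=1.3741
    y: enter (4,7) at t=2.5288 ← occupied
  → r_2 = 2.5288
beam 3: φ=45°, α=150°
  dir = (cos 150°, sin 150°) = (-0.8660, 0.5000); from cell (3,4)
  next x-line at t=0.4157, next y-line at t=0.3800; Δt_x=1.1547, Δt_y=2.0000
    y: enter (3,5) at t=0.3800
    x: enter (2,5) at t=0.4157
    x: enter (1,5) at t=1.5704
    y: enter (1,6) at t=2.3800 ← occupied
  → r_3 = 2.3800
beam 4: φ=90°, α=195°
  dir = (cos 195°, sin 195°) = (-0.9659, -0.2588); from cell (3,4)
  next x-line at t=0.3727, next y-line at t=3.1296; Δt_x=1.0353, Δt_y=3.8637
    x: enter (2,4) at t=0.3727
    x: enter (1,4) at t=1.4080
    x: enter (0,4) at t=2.4433 ← occupied
  → r_4 = 2.4433

ranges = [5.8390, 2.5288, 2.3800, 2.4433]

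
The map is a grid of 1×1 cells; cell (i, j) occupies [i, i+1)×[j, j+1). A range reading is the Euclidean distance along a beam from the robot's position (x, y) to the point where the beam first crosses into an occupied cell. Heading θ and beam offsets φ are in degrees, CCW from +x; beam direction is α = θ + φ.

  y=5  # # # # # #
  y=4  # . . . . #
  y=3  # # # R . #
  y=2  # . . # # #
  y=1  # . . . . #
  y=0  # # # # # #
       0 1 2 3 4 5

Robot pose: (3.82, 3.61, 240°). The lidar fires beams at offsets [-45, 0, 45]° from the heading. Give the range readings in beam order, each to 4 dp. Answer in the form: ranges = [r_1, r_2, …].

ranges = [0.8489, 0.7044, 0.6315]

beam 1: φ=-45°, α=195°
  direction (-0.9659, -0.2588); cell (3,3); t to first gridline: x 0.8489, y 2.3569 (then +1.0353 / +3.8637)
    (2,3) via x @ 0.8489  # hit
  → r_1 = 0.8489
beam 2: φ=0°, α=240°
  direction (-0.5000, -0.8660); cell (3,3); t to first gridline: x 1.6400, y 0.7044 (then +2.0000 / +1.1547)
    (3,2) via y @ 0.7044  # hit
  → r_2 = 0.7044
beam 3: φ=45°, α=285°
  direction (0.2588, -0.9659); cell (3,3); t to first gridline: x 0.6955, y 0.6315 (then +3.8637 / +1.0353)
    (3,2) via y @ 0.6315  # hit
  → r_3 = 0.6315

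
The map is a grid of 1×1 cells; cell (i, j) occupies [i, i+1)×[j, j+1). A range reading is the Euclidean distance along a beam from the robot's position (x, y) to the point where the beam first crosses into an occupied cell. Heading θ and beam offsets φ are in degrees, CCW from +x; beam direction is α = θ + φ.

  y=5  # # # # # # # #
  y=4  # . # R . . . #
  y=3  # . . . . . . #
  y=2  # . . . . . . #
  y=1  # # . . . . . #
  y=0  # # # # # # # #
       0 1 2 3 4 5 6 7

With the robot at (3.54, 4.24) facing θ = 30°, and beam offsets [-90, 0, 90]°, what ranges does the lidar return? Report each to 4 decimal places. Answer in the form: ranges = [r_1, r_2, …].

beam 1: φ=-90°, α=300°
  direction (0.5000, -0.8660); cell (3,4); t to first gridline: x 0.9200, y 0.2771 (then +2.0000 / +1.1547)
    (3,3) via y @ 0.2771
    (4,3) via x @ 0.9200
    (4,2) via y @ 1.4318
    (4,1) via y @ 2.5865
    (5,1) via x @ 2.9200
    (5,0) via y @ 3.7412  # hit
  → r_1 = 3.7412
beam 2: φ=0°, α=30°
  direction (0.8660, 0.5000); cell (3,4); t to first gridline: x 0.5312, y 1.5200 (then +1.1547 / +2.0000)
    (4,4) via x @ 0.5312
    (4,5) via y @ 1.5200  # hit
  → r_2 = 1.5200
beam 3: φ=90°, α=120°
  direction (-0.5000, 0.8660); cell (3,4); t to first gridline: x 1.0800, y 0.8776 (then +2.0000 / +1.1547)
    (3,5) via y @ 0.8776  # hit
  → r_3 = 0.8776

ranges = [3.7412, 1.5200, 0.8776]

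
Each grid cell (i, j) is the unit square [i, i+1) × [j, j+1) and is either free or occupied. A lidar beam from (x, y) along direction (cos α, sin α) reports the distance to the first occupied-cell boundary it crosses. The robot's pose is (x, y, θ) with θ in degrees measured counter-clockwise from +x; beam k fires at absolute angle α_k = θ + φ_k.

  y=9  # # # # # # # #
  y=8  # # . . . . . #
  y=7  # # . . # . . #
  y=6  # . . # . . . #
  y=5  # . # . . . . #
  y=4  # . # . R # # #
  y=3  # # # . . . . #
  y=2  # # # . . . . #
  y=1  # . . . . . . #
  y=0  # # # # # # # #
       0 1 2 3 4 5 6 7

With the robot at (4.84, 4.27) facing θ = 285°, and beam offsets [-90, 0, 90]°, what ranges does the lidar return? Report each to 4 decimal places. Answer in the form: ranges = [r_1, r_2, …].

ranges = [1.9049, 3.3854, 0.1656]

beam 1: φ=-90°, α=195°
  dir = (cos 195°, sin 195°) = (-0.9659, -0.2588); from cell (4,4)
  next x-line at t=0.8696, next y-line at t=1.0432; Δt_x=1.0353, Δt_y=3.8637
    x: enter (3,4) at t=0.8696
    y: enter (3,3) at t=1.0432
    x: enter (2,3) at t=1.9049 ← occupied
  → r_1 = 1.9049
beam 2: φ=0°, α=285°
  dir = (cos 285°, sin 285°) = (0.2588, -0.9659); from cell (4,4)
  next x-line at t=0.6182, next y-line at t=0.2795; Δt_x=3.8637, Δt_y=1.0353
    y: enter (4,3) at t=0.2795
    x: enter (5,3) at t=0.6182
    y: enter (5,2) at t=1.3148
    y: enter (5,1) at t=2.3501
    y: enter (5,0) at t=3.3854 ← occupied
  → r_2 = 3.3854
beam 3: φ=90°, α=15°
  dir = (cos 15°, sin 15°) = (0.9659, 0.2588); from cell (4,4)
  next x-line at t=0.1656, next y-line at t=2.8205; Δt_x=1.0353, Δt_y=3.8637
    x: enter (5,4) at t=0.1656 ← occupied
  → r_3 = 0.1656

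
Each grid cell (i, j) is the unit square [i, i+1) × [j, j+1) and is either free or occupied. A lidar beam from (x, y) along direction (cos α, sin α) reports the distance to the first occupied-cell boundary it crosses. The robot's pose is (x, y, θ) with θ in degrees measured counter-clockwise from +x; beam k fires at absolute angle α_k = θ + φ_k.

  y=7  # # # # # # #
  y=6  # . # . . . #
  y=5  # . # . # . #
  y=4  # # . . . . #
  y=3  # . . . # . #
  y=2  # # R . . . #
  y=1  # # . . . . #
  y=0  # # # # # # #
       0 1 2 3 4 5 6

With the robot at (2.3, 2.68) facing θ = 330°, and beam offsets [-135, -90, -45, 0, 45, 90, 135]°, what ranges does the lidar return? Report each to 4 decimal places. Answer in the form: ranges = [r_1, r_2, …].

ranges = [0.3106, 0.6000, 1.7393, 3.3600, 1.7600, 3.4000, 1.3666]

beam 1: φ=-135°, α=195°
  d=(-0.9659,-0.2588)  start (2,2)  tX=0.3106 tY=2.6273  stride 1/|dx|=1.0353 1/|dy|=3.8637
    cross x-line → (1,2), t=0.3106 (wall)
  → r_1 = 0.3106
beam 2: φ=-90°, α=240°
  d=(-0.5000,-0.8660)  start (2,2)  tX=0.6000 tY=0.7852  stride 1/|dx|=2.0000 1/|dy|=1.1547
    cross x-line → (1,2), t=0.6000 (wall)
  → r_2 = 0.6000
beam 3: φ=-45°, α=285°
  d=(0.2588,-0.9659)  start (2,2)  tX=2.7046 tY=0.7040  stride 1/|dx|=3.8637 1/|dy|=1.0353
    cross y-line → (2,1), t=0.7040
    cross y-line → (2,0), t=1.7393 (wall)
  → r_3 = 1.7393
beam 4: φ=0°, α=330°
  d=(0.8660,-0.5000)  start (2,2)  tX=0.8083 tY=1.3600  stride 1/|dx|=1.1547 1/|dy|=2.0000
    cross x-line → (3,2), t=0.8083
    cross y-line → (3,1), t=1.3600
    cross x-line → (4,1), t=1.9630
    cross x-line → (5,1), t=3.1177
    cross y-line → (5,0), t=3.3600 (wall)
  → r_4 = 3.3600
beam 5: φ=45°, α=15°
  d=(0.9659,0.2588)  start (2,2)  tX=0.7247 tY=1.2364  stride 1/|dx|=1.0353 1/|dy|=3.8637
    cross x-line → (3,2), t=0.7247
    cross y-line → (3,3), t=1.2364
    cross x-line → (4,3), t=1.7600 (wall)
  → r_5 = 1.7600
beam 6: φ=90°, α=60°
  d=(0.5000,0.8660)  start (2,2)  tX=1.4000 tY=0.3695  stride 1/|dx|=2.0000 1/|dy|=1.1547
    cross y-line → (2,3), t=0.3695
    cross x-line → (3,3), t=1.4000
    cross y-line → (3,4), t=1.5242
    cross y-line → (3,5), t=2.6789
    cross x-line → (4,5), t=3.4000 (wall)
  → r_6 = 3.4000
beam 7: φ=135°, α=105°
  d=(-0.2588,0.9659)  start (2,2)  tX=1.1591 tY=0.3313  stride 1/|dx|=3.8637 1/|dy|=1.0353
    cross y-line → (2,3), t=0.3313
    cross x-line → (1,3), t=1.1591
    cross y-line → (1,4), t=1.3666 (wall)
  → r_7 = 1.3666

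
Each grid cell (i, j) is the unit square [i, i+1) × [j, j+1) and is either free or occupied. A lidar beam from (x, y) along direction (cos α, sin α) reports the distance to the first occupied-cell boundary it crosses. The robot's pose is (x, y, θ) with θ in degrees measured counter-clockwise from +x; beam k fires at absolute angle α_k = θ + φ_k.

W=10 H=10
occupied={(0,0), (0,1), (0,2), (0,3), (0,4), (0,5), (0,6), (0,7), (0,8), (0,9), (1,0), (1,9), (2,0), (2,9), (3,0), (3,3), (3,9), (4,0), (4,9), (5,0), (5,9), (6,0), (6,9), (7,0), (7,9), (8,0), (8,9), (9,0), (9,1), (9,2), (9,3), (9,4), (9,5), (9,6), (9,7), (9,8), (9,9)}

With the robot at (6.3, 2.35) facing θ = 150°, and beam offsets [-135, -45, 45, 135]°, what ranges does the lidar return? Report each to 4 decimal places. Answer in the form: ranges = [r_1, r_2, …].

beam 1: φ=-135°, α=15°
  direction (0.9659, 0.2588); cell (6,2); t to first gridline: x 0.7247, y 2.5114 (then +1.0353 / +3.8637)
    (7,2) via x @ 0.7247
    (8,2) via x @ 1.7600
    (8,3) via y @ 2.5114
    (9,3) via x @ 2.7952  # hit
  → r_1 = 2.7952
beam 2: φ=-45°, α=105°
  direction (-0.2588, 0.9659); cell (6,2); t to first gridline: x 1.1591, y 0.6729 (then +3.8637 / +1.0353)
    (6,3) via y @ 0.6729
    (5,3) via x @ 1.1591
    (5,4) via y @ 1.7082
    (5,5) via y @ 2.7435
    (5,6) via y @ 3.7788
    (5,7) via y @ 4.8140
    (4,7) via x @ 5.0228
    (4,8) via y @ 5.8493
    (4,9) via y @ 6.8846  # hit
  → r_2 = 6.8846
beam 3: φ=45°, α=195°
  direction (-0.9659, -0.2588); cell (6,2); t to first gridline: x 0.3106, y 1.3523 (then +1.0353 / +3.8637)
    (5,2) via x @ 0.3106
    (4,2) via x @ 1.3459
    (4,1) via y @ 1.3523
    (3,1) via x @ 2.3811
    (2,1) via x @ 3.4164
    (1,1) via x @ 4.4517
    (1,0) via y @ 5.2160  # hit
  → r_3 = 5.2160
beam 4: φ=135°, α=285°
  direction (0.2588, -0.9659); cell (6,2); t to first gridline: x 2.7046, y 0.3623 (then +3.8637 / +1.0353)
    (6,1) via y @ 0.3623
    (6,0) via y @ 1.3976  # hit
  → r_4 = 1.3976

ranges = [2.7952, 6.8846, 5.2160, 1.3976]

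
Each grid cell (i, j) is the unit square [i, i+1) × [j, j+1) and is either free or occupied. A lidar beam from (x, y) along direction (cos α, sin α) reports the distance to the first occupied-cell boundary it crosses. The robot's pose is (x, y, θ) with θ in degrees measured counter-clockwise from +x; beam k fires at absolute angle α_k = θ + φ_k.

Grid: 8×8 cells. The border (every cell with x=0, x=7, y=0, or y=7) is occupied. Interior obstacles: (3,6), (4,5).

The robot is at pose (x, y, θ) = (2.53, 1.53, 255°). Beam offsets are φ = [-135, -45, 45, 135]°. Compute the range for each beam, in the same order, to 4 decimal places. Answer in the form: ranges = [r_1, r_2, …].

ranges = [3.0600, 1.0600, 0.6120, 5.1615]

beam 1: φ=-135°, α=120°
  dir = (cos 120°, sin 120°) = (-0.5000, 0.8660); from cell (2,1)
  next x-line at t=1.0600, next y-line at t=0.5427; Δt_x=2.0000, Δt_y=1.1547
    y: enter (2,2) at t=0.5427
    x: enter (1,2) at t=1.0600
    y: enter (1,3) at t=1.6974
    y: enter (1,4) at t=2.8521
    x: enter (0,4) at t=3.0600 ← occupied
  → r_1 = 3.0600
beam 2: φ=-45°, α=210°
  dir = (cos 210°, sin 210°) = (-0.8660, -0.5000); from cell (2,1)
  next x-line at t=0.6120, next y-line at t=1.0600; Δt_x=1.1547, Δt_y=2.0000
    x: enter (1,1) at t=0.6120
    y: enter (1,0) at t=1.0600 ← occupied
  → r_2 = 1.0600
beam 3: φ=45°, α=300°
  dir = (cos 300°, sin 300°) = (0.5000, -0.8660); from cell (2,1)
  next x-line at t=0.9400, next y-line at t=0.6120; Δt_x=2.0000, Δt_y=1.1547
    y: enter (2,0) at t=0.6120 ← occupied
  → r_3 = 0.6120
beam 4: φ=135°, α=30°
  dir = (cos 30°, sin 30°) = (0.8660, 0.5000); from cell (2,1)
  next x-line at t=0.5427, next y-line at t=0.9400; Δt_x=1.1547, Δt_y=2.0000
    x: enter (3,1) at t=0.5427
    y: enter (3,2) at t=0.9400
    x: enter (4,2) at t=1.6974
    x: enter (5,2) at t=2.8521
    y: enter (5,3) at t=2.9400
    x: enter (6,3) at t=4.0068
    y: enter (6,4) at t=4.9400
    x: enter (7,4) at t=5.1615 ← occupied
  → r_4 = 5.1615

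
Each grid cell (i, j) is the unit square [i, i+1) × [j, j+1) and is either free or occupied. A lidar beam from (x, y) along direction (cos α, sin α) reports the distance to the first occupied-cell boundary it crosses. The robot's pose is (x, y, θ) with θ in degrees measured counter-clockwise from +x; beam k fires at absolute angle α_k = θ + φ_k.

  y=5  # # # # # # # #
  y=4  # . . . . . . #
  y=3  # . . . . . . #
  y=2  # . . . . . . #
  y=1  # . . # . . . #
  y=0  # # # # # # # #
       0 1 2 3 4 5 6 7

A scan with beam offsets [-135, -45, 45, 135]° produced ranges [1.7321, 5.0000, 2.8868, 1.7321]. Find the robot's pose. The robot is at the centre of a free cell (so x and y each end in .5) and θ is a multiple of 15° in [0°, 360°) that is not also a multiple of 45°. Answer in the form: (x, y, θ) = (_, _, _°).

(x, y, θ) = (5.5, 3.5, 255°)

Enumerate (i+0.5, j+0.5, θ) over the 23 free cells and 16 admissible headings. For each, cast all 4 beams and compare to the given ranges.
  (5.5, 4.5, 345°): beam 1 = 5.1962 ≠ 1.7321 ✗
  (2.5, 1.5, 150°): beam 1 = 0.5176 ≠ 1.7321 ✗
  (3.5, 2.5, 75°): beam 1 = 0.5774 ≠ 1.7321 ✗
  (5.5, 2.5, 105°): beam 2 = 2.8868 ≠ 5.0000 ✗
  …
  (5.5, 3.5, 255°): r_1=1.7321, r_2=5.0000, r_3=2.8868, r_4=1.7321 — all match ✓
No second candidate reproduces the full scan.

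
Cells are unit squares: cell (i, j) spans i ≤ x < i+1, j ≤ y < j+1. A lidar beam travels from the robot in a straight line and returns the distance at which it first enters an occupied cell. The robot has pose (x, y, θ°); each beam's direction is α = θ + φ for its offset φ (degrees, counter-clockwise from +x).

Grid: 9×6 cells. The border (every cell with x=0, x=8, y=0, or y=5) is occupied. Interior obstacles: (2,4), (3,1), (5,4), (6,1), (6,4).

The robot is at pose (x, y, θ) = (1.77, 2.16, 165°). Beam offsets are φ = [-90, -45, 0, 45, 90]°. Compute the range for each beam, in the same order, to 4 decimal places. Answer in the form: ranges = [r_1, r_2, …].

ranges = [1.9049, 1.5400, 0.7972, 0.8891, 1.2009]

beam 1: φ=-90°, α=75°
  direction (0.2588, 0.9659); cell (1,2); t to first gridline: x 0.8887, y 0.8696 (then +3.8637 / +1.0353)
    (1,3) via y @ 0.8696
    (2,3) via x @ 0.8887
    (2,4) via y @ 1.9049  # hit
  → r_1 = 1.9049
beam 2: φ=-45°, α=120°
  direction (-0.5000, 0.8660); cell (1,2); t to first gridline: x 1.5400, y 0.9699 (then +2.0000 / +1.1547)
    (1,3) via y @ 0.9699
    (0,3) via x @ 1.5400  # hit
  → r_2 = 1.5400
beam 3: φ=0°, α=165°
  direction (-0.9659, 0.2588); cell (1,2); t to first gridline: x 0.7972, y 3.2455 (then +1.0353 / +3.8637)
    (0,2) via x @ 0.7972  # hit
  → r_3 = 0.7972
beam 4: φ=45°, α=210°
  direction (-0.8660, -0.5000); cell (1,2); t to first gridline: x 0.8891, y 0.3200 (then +1.1547 / +2.0000)
    (1,1) via y @ 0.3200
    (0,1) via x @ 0.8891  # hit
  → r_4 = 0.8891
beam 5: φ=90°, α=255°
  direction (-0.2588, -0.9659); cell (1,2); t to first gridline: x 2.9751, y 0.1656 (then +3.8637 / +1.0353)
    (1,1) via y @ 0.1656
    (1,0) via y @ 1.2009  # hit
  → r_5 = 1.2009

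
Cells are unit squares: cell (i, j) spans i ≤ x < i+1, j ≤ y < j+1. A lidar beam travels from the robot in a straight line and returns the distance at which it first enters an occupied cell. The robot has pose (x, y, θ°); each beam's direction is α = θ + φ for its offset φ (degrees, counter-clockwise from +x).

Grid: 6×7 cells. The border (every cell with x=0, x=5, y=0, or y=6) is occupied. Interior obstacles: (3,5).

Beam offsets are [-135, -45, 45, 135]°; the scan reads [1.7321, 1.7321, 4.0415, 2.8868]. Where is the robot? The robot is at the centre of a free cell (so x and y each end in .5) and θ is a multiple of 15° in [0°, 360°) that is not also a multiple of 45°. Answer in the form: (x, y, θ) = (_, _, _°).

Candidates: 19 free-cell centres × 16 headings = 304 poses. Raycast each; keep the one whose scan matches to 4 dp.
  (2.5, 5.5, 150°): beam 1 = 0.5176 ≠ 1.7321 ✗
  (2.5, 1.5, 330°): beam 1 = 1.5529 ≠ 1.7321 ✗
  (3.5, 3.5, 345°): beam 1 = 2.8868 ≠ 1.7321 ✗
  (2.5, 1.5, 195°): beam 1 = 5.0000 ≠ 1.7321 ✗
  …
  (3.5, 2.5, 75°): r_1=1.7321, r_2=1.7321, r_3=4.0415, r_4=2.8868 — all match ✓
Unique over the lattice → pose = (3.5, 2.5, 75°).

(x, y, θ) = (3.5, 2.5, 75°)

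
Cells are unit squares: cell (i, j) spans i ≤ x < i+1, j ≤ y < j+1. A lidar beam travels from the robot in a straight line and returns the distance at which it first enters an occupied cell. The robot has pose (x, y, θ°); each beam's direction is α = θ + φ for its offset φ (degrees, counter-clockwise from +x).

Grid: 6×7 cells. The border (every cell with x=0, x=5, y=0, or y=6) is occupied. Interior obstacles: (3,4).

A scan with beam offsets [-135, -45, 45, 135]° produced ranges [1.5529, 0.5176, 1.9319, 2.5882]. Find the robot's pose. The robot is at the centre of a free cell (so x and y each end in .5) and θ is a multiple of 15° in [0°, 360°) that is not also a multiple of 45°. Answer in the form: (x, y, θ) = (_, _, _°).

(x, y, θ) = (2.5, 1.5, 300°)

The pose lattice has 19·16 = 304 candidates. Test each by forward raycasting.
  (4.5, 2.5, 240°): beam 1 = 1.9319 ≠ 1.5529 ✗
  (2.5, 3.5, 240°): beam 1 = 2.5882 ≠ 1.5529 ✗
  (1.5, 3.5, 300°): beam 1 = 0.5176 ≠ 1.5529 ✗
  …
  (2.5, 1.5, 300°): r_1=1.5529, r_2=0.5176, r_3=1.9319, r_4=2.5882 — all match ✓
Only this pose fits every beam.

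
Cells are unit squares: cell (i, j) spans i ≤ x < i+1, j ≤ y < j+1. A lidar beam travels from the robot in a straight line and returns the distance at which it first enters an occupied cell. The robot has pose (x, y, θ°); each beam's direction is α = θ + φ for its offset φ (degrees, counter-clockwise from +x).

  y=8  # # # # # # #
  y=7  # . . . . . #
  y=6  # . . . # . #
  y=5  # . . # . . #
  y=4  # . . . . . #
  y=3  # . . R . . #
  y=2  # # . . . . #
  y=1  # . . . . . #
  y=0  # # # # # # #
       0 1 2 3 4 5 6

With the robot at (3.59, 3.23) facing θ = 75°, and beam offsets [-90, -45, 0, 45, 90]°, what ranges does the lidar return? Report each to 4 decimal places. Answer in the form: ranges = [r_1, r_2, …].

ranges = [2.4950, 2.7828, 2.8677, 5.1800, 2.6814]

beam 1: φ=-90°, α=345°
  cosα=0.9659 sinα=-0.2588 | (3,3) | tMaxX 0.4245 tMaxY 0.8887 | tΔX 1.0353 tΔY 3.8637
    t=0.4245 [x] (4,3)
    t=0.8887 [y] (4,2)
    t=1.4597 [x] (5,2)
    t=2.4950 [x] (6,2) — stop
  → r_1 = 2.4950
beam 2: φ=-45°, α=30°
  cosα=0.8660 sinα=0.5000 | (3,3) | tMaxX 0.4734 tMaxY 1.5400 | tΔX 1.1547 tΔY 2.0000
    t=0.4734 [x] (4,3)
    t=1.5400 [y] (4,4)
    t=1.6281 [x] (5,4)
    t=2.7828 [x] (6,4) — stop
  → r_2 = 2.7828
beam 3: φ=0°, α=75°
  cosα=0.2588 sinα=0.9659 | (3,3) | tMaxX 1.5841 tMaxY 0.7972 | tΔX 3.8637 tΔY 1.0353
    t=0.7972 [y] (3,4)
    t=1.5841 [x] (4,4)
    t=1.8324 [y] (4,5)
    t=2.8677 [y] (4,6) — stop
  → r_3 = 2.8677
beam 4: φ=45°, α=120°
  cosα=-0.5000 sinα=0.8660 | (3,3) | tMaxX 1.1800 tMaxY 0.8891 | tΔX 2.0000 tΔY 1.1547
    t=0.8891 [y] (3,4)
    t=1.1800 [x] (2,4)
    t=2.0438 [y] (2,5)
    t=3.1800 [x] (1,5)
    t=3.1985 [y] (1,6)
    t=4.3532 [y] (1,7)
    t=5.1800 [x] (0,7) — stop
  → r_4 = 5.1800
beam 5: φ=90°, α=165°
  cosα=-0.9659 sinα=0.2588 | (3,3) | tMaxX 0.6108 tMaxY 2.9751 | tΔX 1.0353 tΔY 3.8637
    t=0.6108 [x] (2,3)
    t=1.6461 [x] (1,3)
    t=2.6814 [x] (0,3) — stop
  → r_5 = 2.6814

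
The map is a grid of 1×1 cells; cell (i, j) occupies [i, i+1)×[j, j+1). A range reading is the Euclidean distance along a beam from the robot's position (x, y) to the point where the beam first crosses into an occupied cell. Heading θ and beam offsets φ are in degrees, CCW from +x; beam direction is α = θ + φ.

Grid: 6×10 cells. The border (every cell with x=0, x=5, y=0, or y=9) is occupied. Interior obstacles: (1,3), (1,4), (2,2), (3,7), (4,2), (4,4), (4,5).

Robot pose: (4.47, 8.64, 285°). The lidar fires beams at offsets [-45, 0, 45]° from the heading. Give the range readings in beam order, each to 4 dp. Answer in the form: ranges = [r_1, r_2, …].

ranges = [0.9400, 2.0478, 0.6120]

beam 1: φ=-45°, α=240°
  cosα=-0.5000 sinα=-0.8660 | (4,8) | tMaxX 0.9400 tMaxY 0.7390 | tΔX 2.0000 tΔY 1.1547
    t=0.7390 [y] (4,7)
    t=0.9400 [x] (3,7) — stop
  → r_1 = 0.9400
beam 2: φ=0°, α=285°
  cosα=0.2588 sinα=-0.9659 | (4,8) | tMaxX 2.0478 tMaxY 0.6626 | tΔX 3.8637 tΔY 1.0353
    t=0.6626 [y] (4,7)
    t=1.6979 [y] (4,6)
    t=2.0478 [x] (5,6) — stop
  → r_2 = 2.0478
beam 3: φ=45°, α=330°
  cosα=0.8660 sinα=-0.5000 | (4,8) | tMaxX 0.6120 tMaxY 1.2800 | tΔX 1.1547 tΔY 2.0000
    t=0.6120 [x] (5,8) — stop
  → r_3 = 0.6120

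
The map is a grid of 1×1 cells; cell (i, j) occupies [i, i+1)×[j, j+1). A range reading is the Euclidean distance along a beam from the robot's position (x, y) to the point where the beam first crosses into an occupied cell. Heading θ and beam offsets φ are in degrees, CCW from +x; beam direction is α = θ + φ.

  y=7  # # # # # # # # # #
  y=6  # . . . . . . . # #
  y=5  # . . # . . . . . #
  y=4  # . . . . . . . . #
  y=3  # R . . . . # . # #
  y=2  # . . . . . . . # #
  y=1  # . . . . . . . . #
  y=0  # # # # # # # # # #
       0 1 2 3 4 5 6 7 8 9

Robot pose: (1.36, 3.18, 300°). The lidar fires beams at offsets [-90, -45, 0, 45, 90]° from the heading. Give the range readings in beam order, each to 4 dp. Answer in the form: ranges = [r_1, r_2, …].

beam 1: φ=-90°, α=210°
  direction (-0.8660, -0.5000); cell (1,3); t to first gridline: x 0.4157, y 0.3600 (then +1.1547 / +2.0000)
    (1,2) via y @ 0.3600
    (0,2) via x @ 0.4157  # hit
  → r_1 = 0.4157
beam 2: φ=-45°, α=255°
  direction (-0.2588, -0.9659); cell (1,3); t to first gridline: x 1.3909, y 0.1863 (then +3.8637 / +1.0353)
    (1,2) via y @ 0.1863
    (1,1) via y @ 1.2216
    (0,1) via x @ 1.3909  # hit
  → r_2 = 1.3909
beam 3: φ=0°, α=300°
  direction (0.5000, -0.8660); cell (1,3); t to first gridline: x 1.2800, y 0.2078 (then +2.0000 / +1.1547)
    (1,2) via y @ 0.2078
    (2,2) via x @ 1.2800
    (2,1) via y @ 1.3625
    (2,0) via y @ 2.5172  # hit
  → r_3 = 2.5172
beam 4: φ=45°, α=345°
  direction (0.9659, -0.2588); cell (1,3); t to first gridline: x 0.6626, y 0.6955 (then +1.0353 / +3.8637)
    (2,3) via x @ 0.6626
    (2,2) via y @ 0.6955
    (3,2) via x @ 1.6979
    (4,2) via x @ 2.7331
    (5,2) via x @ 3.7684
    (5,1) via y @ 4.5592
    (6,1) via x @ 4.8037
    (7,1) via x @ 5.8390
    (8,1) via x @ 6.8742
    (9,1) via x @ 7.9095  # hit
  → r_4 = 7.9095
beam 5: φ=90°, α=30°
  direction (0.8660, 0.5000); cell (1,3); t to first gridline: x 0.7390, y 1.6400 (then +1.1547 / +2.0000)
    (2,3) via x @ 0.7390
    (2,4) via y @ 1.6400
    (3,4) via x @ 1.8937
    (4,4) via x @ 3.0484
    (4,5) via y @ 3.6400
    (5,5) via x @ 4.2031
    (6,5) via x @ 5.3578
    (6,6) via y @ 5.6400
    (7,6) via x @ 6.5125
    (7,7) via y @ 7.6400  # hit
  → r_5 = 7.6400

ranges = [0.4157, 1.3909, 2.5172, 7.9095, 7.6400]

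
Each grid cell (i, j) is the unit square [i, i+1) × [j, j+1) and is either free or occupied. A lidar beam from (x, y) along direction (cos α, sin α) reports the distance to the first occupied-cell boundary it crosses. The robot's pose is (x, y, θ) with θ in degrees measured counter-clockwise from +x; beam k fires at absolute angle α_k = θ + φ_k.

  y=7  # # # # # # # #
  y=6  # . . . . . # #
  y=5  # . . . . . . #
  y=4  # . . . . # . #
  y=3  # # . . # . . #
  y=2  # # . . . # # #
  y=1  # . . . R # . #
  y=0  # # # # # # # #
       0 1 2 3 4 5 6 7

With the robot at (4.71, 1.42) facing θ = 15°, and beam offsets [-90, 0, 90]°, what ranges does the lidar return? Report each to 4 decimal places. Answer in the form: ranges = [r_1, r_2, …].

beam 1: φ=-90°, α=285°
  cosα=0.2588 sinα=-0.9659 | (4,1) | tMaxX 1.1205 tMaxY 0.4348 | tΔX 3.8637 tΔY 1.0353
    t=0.4348 [y] (4,0) — stop
  → r_1 = 0.4348
beam 2: φ=0°, α=15°
  cosα=0.9659 sinα=0.2588 | (4,1) | tMaxX 0.3002 tMaxY 2.2409 | tΔX 1.0353 tΔY 3.8637
    t=0.3002 [x] (5,1) — stop
  → r_2 = 0.3002
beam 3: φ=90°, α=105°
  cosα=-0.2588 sinα=0.9659 | (4,1) | tMaxX 2.7432 tMaxY 0.6005 | tΔX 3.8637 tΔY 1.0353
    t=0.6005 [y] (4,2)
    t=1.6357 [y] (4,3) — stop
  → r_3 = 1.6357

ranges = [0.4348, 0.3002, 1.6357]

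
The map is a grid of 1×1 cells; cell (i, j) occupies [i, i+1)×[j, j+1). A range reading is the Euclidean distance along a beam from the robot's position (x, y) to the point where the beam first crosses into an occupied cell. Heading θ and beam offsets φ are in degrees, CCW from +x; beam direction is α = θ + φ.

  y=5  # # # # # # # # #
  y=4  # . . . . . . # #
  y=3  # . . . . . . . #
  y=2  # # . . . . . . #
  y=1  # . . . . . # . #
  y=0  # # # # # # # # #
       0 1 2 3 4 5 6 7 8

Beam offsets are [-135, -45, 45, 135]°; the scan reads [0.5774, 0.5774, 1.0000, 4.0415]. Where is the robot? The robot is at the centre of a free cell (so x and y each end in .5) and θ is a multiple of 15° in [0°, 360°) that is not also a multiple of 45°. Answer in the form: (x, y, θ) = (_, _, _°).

(x, y, θ) = (6.5, 4.5, 105°)

Candidates: 25 free-cell centres × 16 headings = 400 poses. Raycast each; keep the one whose scan matches to 4 dp.
  (1.5, 1.5, 345°): beam 3 = 6.3509 ≠ 1.0000 ✗
  (5.5, 4.5, 120°): beam 1 = 1.5529 ≠ 0.5774 ✗
  (2.5, 2.5, 105°): beam 1 = 3.0000 ≠ 0.5774 ✗
  (4.5, 2.5, 285°): beam 1 = 4.0415 ≠ 0.5774 ✗
  …
  (6.5, 4.5, 105°): r_1=0.5774, r_2=0.5774, r_3=1.0000, r_4=4.0415 — all match ✓
Only this pose fits every beam.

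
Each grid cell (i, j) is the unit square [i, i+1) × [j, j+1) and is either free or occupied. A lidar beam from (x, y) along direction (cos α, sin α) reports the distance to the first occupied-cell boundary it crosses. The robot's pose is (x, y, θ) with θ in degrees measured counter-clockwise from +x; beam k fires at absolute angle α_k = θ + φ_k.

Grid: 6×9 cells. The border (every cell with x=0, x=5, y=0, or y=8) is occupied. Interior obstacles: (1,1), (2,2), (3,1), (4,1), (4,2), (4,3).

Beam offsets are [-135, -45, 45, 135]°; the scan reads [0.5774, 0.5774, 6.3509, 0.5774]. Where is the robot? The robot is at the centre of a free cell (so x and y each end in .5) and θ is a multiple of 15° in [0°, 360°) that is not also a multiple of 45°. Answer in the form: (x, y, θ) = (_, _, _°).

Candidates: 22 free-cell centres × 16 headings = 352 poses. Raycast each; keep the one whose scan matches to 4 dp.
  (2.5, 5.5, 255°): beam 1 = 2.8868 ≠ 0.5774 ✗
  (2.5, 7.5, 255°): beam 2 = 1.7321 ≠ 0.5774 ✗
  (1.5, 4.5, 60°): beam 1 = 1.9319 ≠ 0.5774 ✗
  (3.5, 3.5, 150°): beam 1 = 0.5176 ≠ 0.5774 ✗
  …
  (1.5, 2.5, 15°): r_1=0.5774, r_2=0.5774, r_3=6.3509, r_4=0.5774 — all match ✓
No second candidate reproduces the full scan.

(x, y, θ) = (1.5, 2.5, 15°)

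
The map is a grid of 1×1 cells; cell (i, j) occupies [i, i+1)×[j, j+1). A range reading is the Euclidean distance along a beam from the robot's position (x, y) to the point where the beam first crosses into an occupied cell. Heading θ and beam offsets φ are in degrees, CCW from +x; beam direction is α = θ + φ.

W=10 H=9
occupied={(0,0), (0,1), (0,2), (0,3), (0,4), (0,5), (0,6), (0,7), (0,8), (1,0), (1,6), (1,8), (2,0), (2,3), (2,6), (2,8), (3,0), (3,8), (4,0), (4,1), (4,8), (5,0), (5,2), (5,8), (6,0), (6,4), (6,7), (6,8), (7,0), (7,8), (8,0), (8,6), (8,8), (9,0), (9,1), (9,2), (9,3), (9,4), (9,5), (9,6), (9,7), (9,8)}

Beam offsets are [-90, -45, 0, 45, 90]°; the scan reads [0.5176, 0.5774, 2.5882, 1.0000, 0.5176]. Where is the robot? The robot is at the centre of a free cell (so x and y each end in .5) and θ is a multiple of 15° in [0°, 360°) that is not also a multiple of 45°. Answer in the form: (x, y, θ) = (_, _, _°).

(x, y, θ) = (1.5, 3.5, 75°)

Candidates: 48 free-cell centres × 16 headings = 768 poses. Raycast each; keep the one whose scan matches to 4 dp.
  (8.5, 5.5, 60°): beam 1 = 0.5774 ≠ 0.5176 ✗
  (6.5, 1.5, 165°): beam 1 = 6.7293 ≠ 0.5176 ✗
  (6.5, 6.5, 150°): beam 1 = 0.5774 ≠ 0.5176 ✗
  …
  (1.5, 3.5, 75°): r_1=0.5176, r_2=0.5774, r_3=2.5882, r_4=1.0000, r_5=0.5176 — all match ✓
No second candidate reproduces the full scan.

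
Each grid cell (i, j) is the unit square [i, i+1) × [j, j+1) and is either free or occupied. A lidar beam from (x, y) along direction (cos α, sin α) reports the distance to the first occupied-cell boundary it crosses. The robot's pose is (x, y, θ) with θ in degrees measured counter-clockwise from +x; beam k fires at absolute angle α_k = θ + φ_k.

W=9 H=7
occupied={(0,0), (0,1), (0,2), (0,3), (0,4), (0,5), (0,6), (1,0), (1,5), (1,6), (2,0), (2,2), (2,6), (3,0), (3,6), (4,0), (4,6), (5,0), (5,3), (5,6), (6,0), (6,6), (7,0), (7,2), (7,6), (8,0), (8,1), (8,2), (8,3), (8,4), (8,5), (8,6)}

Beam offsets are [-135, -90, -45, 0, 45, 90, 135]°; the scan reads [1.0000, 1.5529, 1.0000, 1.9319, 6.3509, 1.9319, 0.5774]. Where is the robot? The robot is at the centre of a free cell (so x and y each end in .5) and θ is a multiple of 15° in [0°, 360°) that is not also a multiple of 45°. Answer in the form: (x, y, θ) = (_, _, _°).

(x, y, θ) = (6.5, 1.5, 105°)

The pose lattice has 31·16 = 496 candidates. Test each by forward raycasting.
  (5.5, 2.5, 285°): beam 1 = 5.0000 ≠ 1.0000 ✗
  (3.5, 3.5, 210°): beam 1 = 2.5882 ≠ 1.0000 ✗
  (7.5, 3.5, 165°): beam 1 = 0.5774 ≠ 1.0000 ✗
  (2.5, 3.5, 60°): beam 1 = 0.5176 ≠ 1.0000 ✗
  …
  (6.5, 1.5, 105°): r_1=1.0000, r_2=1.5529, r_3=1.0000, r_4=1.9319, r_5=6.3509, r_6=1.9319, r_7=0.5774 — all match ✓
No second candidate reproduces the full scan.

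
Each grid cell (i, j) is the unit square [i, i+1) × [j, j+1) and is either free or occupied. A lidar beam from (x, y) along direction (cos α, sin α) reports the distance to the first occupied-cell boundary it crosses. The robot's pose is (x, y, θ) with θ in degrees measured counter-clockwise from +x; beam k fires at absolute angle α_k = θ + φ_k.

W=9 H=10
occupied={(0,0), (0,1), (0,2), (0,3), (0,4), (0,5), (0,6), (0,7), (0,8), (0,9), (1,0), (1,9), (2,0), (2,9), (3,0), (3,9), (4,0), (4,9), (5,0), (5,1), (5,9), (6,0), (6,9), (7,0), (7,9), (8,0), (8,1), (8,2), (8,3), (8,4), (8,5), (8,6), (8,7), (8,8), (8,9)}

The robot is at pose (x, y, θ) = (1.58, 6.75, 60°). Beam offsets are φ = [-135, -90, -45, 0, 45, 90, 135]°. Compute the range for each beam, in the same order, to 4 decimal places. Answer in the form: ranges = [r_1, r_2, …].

ranges = [5.9528, 7.4132, 6.6465, 2.5981, 2.2409, 0.6697, 0.6005]

beam 1: φ=-135°, α=285°
  dir = (cos 285°, sin 285°) = (0.2588, -0.9659); from cell (1,6)
  next x-line at t=1.6228, next y-line at t=0.7765; Δt_x=3.8637, Δt_y=1.0353
    y: enter (1,5) at t=0.7765
    x: enter (2,5) at t=1.6228
    y: enter (2,4) at t=1.8117
    y: enter (2,3) at t=2.8470
    y: enter (2,2) at t=3.8823
    y: enter (2,1) at t=4.9176
    x: enter (3,1) at t=5.4865
    y: enter (3,0) at t=5.9528 ← occupied
  → r_1 = 5.9528
beam 2: φ=-90°, α=330°
  dir = (cos 330°, sin 330°) = (0.8660, -0.5000); from cell (1,6)
  next x-line at t=0.4850, next y-line at t=1.5000; Δt_x=1.1547, Δt_y=2.0000
    x: enter (2,6) at t=0.4850
    y: enter (2,5) at t=1.5000
    x: enter (3,5) at t=1.6397
    x: enter (4,5) at t=2.7944
    y: enter (4,4) at t=3.5000
    x: enter (5,4) at t=3.9491
    x: enter (6,4) at t=5.1038
    y: enter (6,3) at t=5.5000
    x: enter (7,3) at t=6.2585
    x: enter (8,3) at t=7.4132 ← occupied
  → r_2 = 7.4132
beam 3: φ=-45°, α=15°
  dir = (cos 15°, sin 15°) = (0.9659, 0.2588); from cell (1,6)
  next x-line at t=0.4348, next y-line at t=0.9659; Δt_x=1.0353, Δt_y=3.8637
    x: enter (2,6) at t=0.4348
    y: enter (2,7) at t=0.9659
    x: enter (3,7) at t=1.4701
    x: enter (4,7) at t=2.5054
    x: enter (5,7) at t=3.5406
    x: enter (6,7) at t=4.5759
    y: enter (6,8) at t=4.8296
    x: enter (7,8) at t=5.6112
    x: enter (8,8) at t=6.6465 ← occupied
  → r_3 = 6.6465
beam 4: φ=0°, α=60°
  dir = (cos 60°, sin 60°) = (0.5000, 0.8660); from cell (1,6)
  next x-line at t=0.8400, next y-line at t=0.2887; Δt_x=2.0000, Δt_y=1.1547
    y: enter (1,7) at t=0.2887
    x: enter (2,7) at t=0.8400
    y: enter (2,8) at t=1.4434
    y: enter (2,9) at t=2.5981 ← occupied
  → r_4 = 2.5981
beam 5: φ=45°, α=105°
  dir = (cos 105°, sin 105°) = (-0.2588, 0.9659); from cell (1,6)
  next x-line at t=2.2409, next y-line at t=0.2588; Δt_x=3.8637, Δt_y=1.0353
    y: enter (1,7) at t=0.2588
    y: enter (1,8) at t=1.2941
    x: enter (0,8) at t=2.2409 ← occupied
  → r_5 = 2.2409
beam 6: φ=90°, α=150°
  dir = (cos 150°, sin 150°) = (-0.8660, 0.5000); from cell (1,6)
  next x-line at t=0.6697, next y-line at t=0.5000; Δt_x=1.1547, Δt_y=2.0000
    y: enter (1,7) at t=0.5000
    x: enter (0,7) at t=0.6697 ← occupied
  → r_6 = 0.6697
beam 7: φ=135°, α=195°
  dir = (cos 195°, sin 195°) = (-0.9659, -0.2588); from cell (1,6)
  next x-line at t=0.6005, next y-line at t=2.8978; Δt_x=1.0353, Δt_y=3.8637
    x: enter (0,6) at t=0.6005 ← occupied
  → r_7 = 0.6005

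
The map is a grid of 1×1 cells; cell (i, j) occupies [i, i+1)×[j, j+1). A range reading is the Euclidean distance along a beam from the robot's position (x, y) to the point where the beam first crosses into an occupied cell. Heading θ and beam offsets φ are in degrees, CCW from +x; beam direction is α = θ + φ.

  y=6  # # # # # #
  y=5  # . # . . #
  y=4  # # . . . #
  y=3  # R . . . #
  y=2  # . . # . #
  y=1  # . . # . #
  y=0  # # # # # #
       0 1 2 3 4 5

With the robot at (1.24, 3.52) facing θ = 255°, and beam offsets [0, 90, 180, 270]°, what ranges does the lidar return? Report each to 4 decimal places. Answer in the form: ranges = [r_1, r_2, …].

beam 1: φ=0°, α=255°
  direction (-0.2588, -0.9659); cell (1,3); t to first gridline: x 0.9273, y 0.5383 (then +3.8637 / +1.0353)
    (1,2) via y @ 0.5383
    (0,2) via x @ 0.9273  # hit
  → r_1 = 0.9273
beam 2: φ=90°, α=345°
  direction (0.9659, -0.2588); cell (1,3); t to first gridline: x 0.7868, y 2.0091 (then +1.0353 / +3.8637)
    (2,3) via x @ 0.7868
    (3,3) via x @ 1.8221
    (3,2) via y @ 2.0091  # hit
  → r_2 = 2.0091
beam 3: φ=180°, α=75°
  direction (0.2588, 0.9659); cell (1,3); t to first gridline: x 2.9364, y 0.4969 (then +3.8637 / +1.0353)
    (1,4) via y @ 0.4969  # hit
  → r_3 = 0.4969
beam 4: φ=270°, α=165°
  direction (-0.9659, 0.2588); cell (1,3); t to first gridline: x 0.2485, y 1.8546 (then +1.0353 / +3.8637)
    (0,3) via x @ 0.2485  # hit
  → r_4 = 0.2485

ranges = [0.9273, 2.0091, 0.4969, 0.2485]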